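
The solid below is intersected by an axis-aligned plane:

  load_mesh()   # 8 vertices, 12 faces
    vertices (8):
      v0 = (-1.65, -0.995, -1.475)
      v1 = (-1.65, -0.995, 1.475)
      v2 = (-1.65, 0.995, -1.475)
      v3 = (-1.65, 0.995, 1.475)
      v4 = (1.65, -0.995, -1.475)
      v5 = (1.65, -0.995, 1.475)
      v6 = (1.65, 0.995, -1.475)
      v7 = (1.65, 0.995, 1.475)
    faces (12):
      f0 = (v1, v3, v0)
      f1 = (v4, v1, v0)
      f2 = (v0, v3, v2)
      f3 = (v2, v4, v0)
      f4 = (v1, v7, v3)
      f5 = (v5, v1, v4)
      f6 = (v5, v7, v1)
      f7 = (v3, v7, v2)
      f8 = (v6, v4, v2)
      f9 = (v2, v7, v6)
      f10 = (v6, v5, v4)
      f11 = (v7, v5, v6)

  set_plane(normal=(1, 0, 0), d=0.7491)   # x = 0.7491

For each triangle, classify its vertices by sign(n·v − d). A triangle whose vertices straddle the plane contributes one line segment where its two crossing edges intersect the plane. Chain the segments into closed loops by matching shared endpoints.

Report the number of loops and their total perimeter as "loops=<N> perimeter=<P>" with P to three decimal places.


loops=1 perimeter=9.880

Straddling triangles (8 of 12):
  (v4,v1,v0) [+--] → (0.7491, -0.995, -0.66965)–(0.7491, -0.995, -1.475)  len=0.8053
  (v2,v4,v0) [-+-] → (0.7491, -0.45173, -1.475)–(0.7491, -0.995, -1.475)  len=0.5433
  (v1,v7,v3) [-+-] → (0.7491, 0.45173, 1.475)–(0.7491, 0.995, 1.475)  len=0.5433
  (v5,v1,v4) [+-+] → (0.7491, -0.995, 1.475)–(0.7491, -0.995, -0.66965)  len=2.1446
  (v5,v7,v1) [++-] → (0.7491, 0.45173, 1.475)–(0.7491, -0.995, 1.475)  len=1.4467
  (v3,v7,v2) [-+-] → (0.7491, 0.995, 1.475)–(0.7491, 0.995, 0.66965)  len=0.8053
  (v6,v4,v2) [++-] → (0.7491, -0.45173, -1.475)–(0.7491, 0.995, -1.475)  len=1.4467
  (v2,v7,v6) [-++] → (0.7491, 0.995, 0.66965)–(0.7491, 0.995, -1.475)  len=2.1446

Chained into 1 loop(s):
  loop 1: 8 segments, perimeter = 9.8800
Total perimeter = 9.880


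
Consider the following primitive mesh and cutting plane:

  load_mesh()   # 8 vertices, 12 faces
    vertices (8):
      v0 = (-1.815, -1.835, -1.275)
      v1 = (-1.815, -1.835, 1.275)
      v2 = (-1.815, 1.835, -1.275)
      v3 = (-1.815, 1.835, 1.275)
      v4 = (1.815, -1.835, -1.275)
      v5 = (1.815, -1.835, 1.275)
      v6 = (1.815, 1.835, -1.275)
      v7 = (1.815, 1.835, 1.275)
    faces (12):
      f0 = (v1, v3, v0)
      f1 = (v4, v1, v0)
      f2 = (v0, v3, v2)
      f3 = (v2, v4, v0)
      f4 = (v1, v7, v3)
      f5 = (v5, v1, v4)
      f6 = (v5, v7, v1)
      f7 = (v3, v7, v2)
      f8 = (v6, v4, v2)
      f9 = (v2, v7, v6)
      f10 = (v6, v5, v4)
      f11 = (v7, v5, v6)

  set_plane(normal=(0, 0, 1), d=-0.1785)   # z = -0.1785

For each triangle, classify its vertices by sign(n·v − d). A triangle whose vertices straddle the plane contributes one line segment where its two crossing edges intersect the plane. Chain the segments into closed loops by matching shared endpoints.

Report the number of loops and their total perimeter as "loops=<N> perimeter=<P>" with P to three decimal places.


loops=1 perimeter=14.600

Straddling triangles (8 of 12):
  (v1,v3,v0) [++-] → (-1.815, -0.2569, -0.1785)–(-1.815, -1.835, -0.1785)  len=1.5781
  (v4,v1,v0) [-+-] → (0.2541, -1.835, -0.1785)–(-1.815, -1.835, -0.1785)  len=2.0691
  (v0,v3,v2) [-+-] → (-1.815, -0.2569, -0.1785)–(-1.815, 1.835, -0.1785)  len=2.0919
  (v5,v1,v4) [++-] → (0.2541, -1.835, -0.1785)–(1.815, -1.835, -0.1785)  len=1.5609
  (v3,v7,v2) [++-] → (-0.2541, 1.835, -0.1785)–(-1.815, 1.835, -0.1785)  len=1.5609
  (v2,v7,v6) [-+-] → (-0.2541, 1.835, -0.1785)–(1.815, 1.835, -0.1785)  len=2.0691
  (v6,v5,v4) [-+-] → (1.815, 0.2569, -0.1785)–(1.815, -1.835, -0.1785)  len=2.0919
  (v7,v5,v6) [++-] → (1.815, 0.2569, -0.1785)–(1.815, 1.835, -0.1785)  len=1.5781

Chained into 1 loop(s):
  loop 1: 8 segments, perimeter = 14.6000
Total perimeter = 14.600


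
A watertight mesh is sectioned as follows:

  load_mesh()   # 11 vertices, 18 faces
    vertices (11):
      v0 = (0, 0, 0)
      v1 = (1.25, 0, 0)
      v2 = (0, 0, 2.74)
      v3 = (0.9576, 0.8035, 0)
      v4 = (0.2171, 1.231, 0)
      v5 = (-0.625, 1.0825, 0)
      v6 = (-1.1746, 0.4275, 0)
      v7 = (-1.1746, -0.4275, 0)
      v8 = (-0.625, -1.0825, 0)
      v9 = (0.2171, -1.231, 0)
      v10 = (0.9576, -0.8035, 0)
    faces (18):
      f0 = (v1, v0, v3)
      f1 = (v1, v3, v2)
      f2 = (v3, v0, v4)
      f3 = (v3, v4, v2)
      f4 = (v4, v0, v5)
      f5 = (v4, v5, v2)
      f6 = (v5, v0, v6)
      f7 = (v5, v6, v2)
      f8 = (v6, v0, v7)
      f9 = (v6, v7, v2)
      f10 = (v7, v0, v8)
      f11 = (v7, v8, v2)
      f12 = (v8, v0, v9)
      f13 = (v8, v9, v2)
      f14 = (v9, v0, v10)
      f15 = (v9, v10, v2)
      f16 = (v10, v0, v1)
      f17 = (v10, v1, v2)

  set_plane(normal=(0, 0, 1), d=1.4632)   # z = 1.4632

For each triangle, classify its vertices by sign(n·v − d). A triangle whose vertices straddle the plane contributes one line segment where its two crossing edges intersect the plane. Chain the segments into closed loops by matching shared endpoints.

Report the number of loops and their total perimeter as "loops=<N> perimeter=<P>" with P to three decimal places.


Straddling triangles (9 of 18):
  (v1,v3,v2) [--+] → (0.446228, 0.374419, 1.4632)–(0.582482, 0, 1.4632)  len=0.3984
  (v3,v4,v2) [--+] → (0.101165, 0.573628, 1.4632)–(0.446228, 0.374419, 1.4632)  len=0.3984
  (v4,v5,v2) [--+] → (-0.291241, 0.504429, 1.4632)–(0.101165, 0.573628, 1.4632)  len=0.3985
  (v5,v6,v2) [--+] → (-0.547346, 0.199209, 1.4632)–(-0.291241, 0.504429, 1.4632)  len=0.3984
  (v6,v7,v2) [--+] → (-0.547346, -0.199209, 1.4632)–(-0.547346, 0.199209, 1.4632)  len=0.3984
  (v7,v8,v2) [--+] → (-0.291241, -0.504429, 1.4632)–(-0.547346, -0.199209, 1.4632)  len=0.3984
  (v8,v9,v2) [--+] → (0.101165, -0.573628, 1.4632)–(-0.291241, -0.504429, 1.4632)  len=0.3985
  (v9,v10,v2) [--+] → (0.446228, -0.374419, 1.4632)–(0.101165, -0.573628, 1.4632)  len=0.3984
  (v10,v1,v2) [--+] → (0.582482, 0, 1.4632)–(0.446228, -0.374419, 1.4632)  len=0.3984

Chained into 1 loop(s):
  loop 1: 9 segments, perimeter = 3.5860
Total perimeter = 3.586

loops=1 perimeter=3.586


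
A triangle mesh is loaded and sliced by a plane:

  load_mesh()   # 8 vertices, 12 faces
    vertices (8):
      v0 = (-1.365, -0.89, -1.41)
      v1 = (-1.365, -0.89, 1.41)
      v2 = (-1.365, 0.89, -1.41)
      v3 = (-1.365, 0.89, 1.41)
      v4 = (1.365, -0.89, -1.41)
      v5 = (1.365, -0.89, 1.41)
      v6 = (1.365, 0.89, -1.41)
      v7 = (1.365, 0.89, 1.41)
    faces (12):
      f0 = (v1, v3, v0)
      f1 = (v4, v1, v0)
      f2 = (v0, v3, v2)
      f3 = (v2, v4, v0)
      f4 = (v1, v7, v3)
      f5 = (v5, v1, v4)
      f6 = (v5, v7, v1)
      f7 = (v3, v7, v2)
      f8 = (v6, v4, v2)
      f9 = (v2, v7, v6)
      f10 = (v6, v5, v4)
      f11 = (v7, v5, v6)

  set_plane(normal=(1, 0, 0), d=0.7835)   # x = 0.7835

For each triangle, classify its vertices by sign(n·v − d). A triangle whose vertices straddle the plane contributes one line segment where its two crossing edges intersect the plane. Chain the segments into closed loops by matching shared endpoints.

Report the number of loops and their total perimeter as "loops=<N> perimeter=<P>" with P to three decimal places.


loops=1 perimeter=9.200

Straddling triangles (8 of 12):
  (v4,v1,v0) [+--] → (0.7835, -0.89, -0.80933)–(0.7835, -0.89, -1.41)  len=0.6007
  (v2,v4,v0) [-+-] → (0.7835, -0.510853, -1.41)–(0.7835, -0.89, -1.41)  len=0.3791
  (v1,v7,v3) [-+-] → (0.7835, 0.510853, 1.41)–(0.7835, 0.89, 1.41)  len=0.3791
  (v5,v1,v4) [+-+] → (0.7835, -0.89, 1.41)–(0.7835, -0.89, -0.80933)  len=2.2193
  (v5,v7,v1) [++-] → (0.7835, 0.510853, 1.41)–(0.7835, -0.89, 1.41)  len=1.4009
  (v3,v7,v2) [-+-] → (0.7835, 0.89, 1.41)–(0.7835, 0.89, 0.80933)  len=0.6007
  (v6,v4,v2) [++-] → (0.7835, -0.510853, -1.41)–(0.7835, 0.89, -1.41)  len=1.4009
  (v2,v7,v6) [-++] → (0.7835, 0.89, 0.80933)–(0.7835, 0.89, -1.41)  len=2.2193

Chained into 1 loop(s):
  loop 1: 8 segments, perimeter = 9.2000
Total perimeter = 9.200


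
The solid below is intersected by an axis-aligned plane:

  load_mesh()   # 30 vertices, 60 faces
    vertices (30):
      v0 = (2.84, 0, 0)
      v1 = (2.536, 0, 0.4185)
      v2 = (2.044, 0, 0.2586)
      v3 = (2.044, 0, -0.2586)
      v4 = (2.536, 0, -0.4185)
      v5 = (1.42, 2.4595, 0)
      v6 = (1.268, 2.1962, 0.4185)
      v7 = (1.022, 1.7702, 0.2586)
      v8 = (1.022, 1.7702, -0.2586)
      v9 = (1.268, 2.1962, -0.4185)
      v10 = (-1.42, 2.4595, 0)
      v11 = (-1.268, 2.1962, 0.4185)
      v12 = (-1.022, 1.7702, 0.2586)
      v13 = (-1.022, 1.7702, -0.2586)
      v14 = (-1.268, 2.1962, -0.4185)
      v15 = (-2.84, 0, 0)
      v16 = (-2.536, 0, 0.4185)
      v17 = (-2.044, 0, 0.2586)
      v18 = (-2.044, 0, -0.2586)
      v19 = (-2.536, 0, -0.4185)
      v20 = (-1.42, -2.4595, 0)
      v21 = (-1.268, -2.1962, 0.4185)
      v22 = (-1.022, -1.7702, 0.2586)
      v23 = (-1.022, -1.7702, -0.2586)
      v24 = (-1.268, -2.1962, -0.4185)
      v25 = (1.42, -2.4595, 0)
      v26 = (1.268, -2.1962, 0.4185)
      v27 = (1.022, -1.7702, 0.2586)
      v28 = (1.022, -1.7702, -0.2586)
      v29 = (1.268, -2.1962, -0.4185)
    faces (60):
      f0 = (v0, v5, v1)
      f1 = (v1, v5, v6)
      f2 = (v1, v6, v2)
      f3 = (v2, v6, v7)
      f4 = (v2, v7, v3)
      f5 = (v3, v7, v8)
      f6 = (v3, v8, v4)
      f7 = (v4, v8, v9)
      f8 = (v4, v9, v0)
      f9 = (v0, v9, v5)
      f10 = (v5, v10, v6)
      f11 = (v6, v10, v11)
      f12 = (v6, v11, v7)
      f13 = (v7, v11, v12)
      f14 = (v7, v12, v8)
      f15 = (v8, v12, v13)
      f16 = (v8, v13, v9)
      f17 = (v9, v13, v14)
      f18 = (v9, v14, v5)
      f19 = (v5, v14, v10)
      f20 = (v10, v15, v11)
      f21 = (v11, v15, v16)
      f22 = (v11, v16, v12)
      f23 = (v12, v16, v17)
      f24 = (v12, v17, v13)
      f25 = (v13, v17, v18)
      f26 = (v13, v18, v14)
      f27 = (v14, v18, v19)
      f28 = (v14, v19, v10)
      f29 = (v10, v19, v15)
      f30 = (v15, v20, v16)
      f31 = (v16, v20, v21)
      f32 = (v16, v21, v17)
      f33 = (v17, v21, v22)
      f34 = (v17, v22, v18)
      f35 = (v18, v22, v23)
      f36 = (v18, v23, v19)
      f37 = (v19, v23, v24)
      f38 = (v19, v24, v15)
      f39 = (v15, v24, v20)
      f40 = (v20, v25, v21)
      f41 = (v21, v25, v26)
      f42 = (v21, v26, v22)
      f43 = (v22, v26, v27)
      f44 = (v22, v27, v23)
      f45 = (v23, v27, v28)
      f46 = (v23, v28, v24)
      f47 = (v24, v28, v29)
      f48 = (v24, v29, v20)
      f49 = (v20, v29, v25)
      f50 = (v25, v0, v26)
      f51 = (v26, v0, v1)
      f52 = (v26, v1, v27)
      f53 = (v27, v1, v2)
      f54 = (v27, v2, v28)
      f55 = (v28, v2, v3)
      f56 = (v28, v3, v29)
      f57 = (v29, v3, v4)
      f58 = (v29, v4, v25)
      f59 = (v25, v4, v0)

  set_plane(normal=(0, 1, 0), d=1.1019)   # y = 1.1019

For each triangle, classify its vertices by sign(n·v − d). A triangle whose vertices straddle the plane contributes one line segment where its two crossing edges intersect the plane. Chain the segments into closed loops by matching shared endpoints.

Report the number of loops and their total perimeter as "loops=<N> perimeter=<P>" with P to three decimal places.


Straddling triangles (20 of 60):
  (v0,v5,v1) [-+-] → (2.20381, 1.1019, 0)–(2.03601, 1.1019, 0.231005)  len=0.2855
  (v1,v5,v6) [-++] → (2.03601, 1.1019, 0.231005)–(1.89981, 1.1019, 0.4185)  len=0.2317
  (v1,v6,v2) [-+-] → (1.89981, 1.1019, 0.4185)–(1.65466, 1.1019, 0.338827)  len=0.2578
  (v2,v6,v7) [-++] → (1.65466, 1.1019, 0.338827)–(1.40783, 1.1019, 0.2586)  len=0.2595
  (v2,v7,v3) [-+-] → (1.40783, 1.1019, 0.2586)–(1.40783, 1.1019, 0.0633425)  len=0.1953
  (v3,v7,v8) [-++] → (1.40783, 1.1019, 0.0633425)–(1.40783, 1.1019, -0.2586)  len=0.3219
  (v3,v8,v4) [-+-] → (1.40783, 1.1019, -0.2586)–(1.59358, 1.1019, -0.318967)  len=0.1953
  (v4,v8,v9) [-++] → (1.59358, 1.1019, -0.318967)–(1.89981, 1.1019, -0.4185)  len=0.3220
  (v4,v9,v0) [-+-] → (1.89981, 1.1019, -0.4185)–(2.05128, 1.1019, -0.209974)  len=0.2577
  (v0,v9,v5) [-++] → (2.05128, 1.1019, -0.209974)–(2.20381, 1.1019, 0)  len=0.2595
  (v10,v15,v11) [+-+] → (-2.20381, 1.1019, 0)–(-2.05128, 1.1019, 0.209974)  len=0.2595
  (v11,v15,v16) [+--] → (-2.05128, 1.1019, 0.209974)–(-1.89981, 1.1019, 0.4185)  len=0.2577
  (v11,v16,v12) [+-+] → (-1.89981, 1.1019, 0.4185)–(-1.59358, 1.1019, 0.318967)  len=0.3220
  (v12,v16,v17) [+--] → (-1.59358, 1.1019, 0.318967)–(-1.40783, 1.1019, 0.2586)  len=0.1953
  (v12,v17,v13) [+-+] → (-1.40783, 1.1019, 0.2586)–(-1.40783, 1.1019, -0.0633425)  len=0.3219
  (v13,v17,v18) [+--] → (-1.40783, 1.1019, -0.0633425)–(-1.40783, 1.1019, -0.2586)  len=0.1953
  (v13,v18,v14) [+-+] → (-1.40783, 1.1019, -0.2586)–(-1.65466, 1.1019, -0.338827)  len=0.2595
  (v14,v18,v19) [+--] → (-1.65466, 1.1019, -0.338827)–(-1.89981, 1.1019, -0.4185)  len=0.2578
  (v14,v19,v10) [+-+] → (-1.89981, 1.1019, -0.4185)–(-2.03601, 1.1019, -0.231005)  len=0.2317
  (v10,v19,v15) [+--] → (-2.03601, 1.1019, -0.231005)–(-2.20381, 1.1019, 0)  len=0.2855

Chained into 2 loop(s):
  loop 1: 10 segments, perimeter = 2.5863
  loop 2: 10 segments, perimeter = 2.5863
Total perimeter = 5.173

loops=2 perimeter=5.173


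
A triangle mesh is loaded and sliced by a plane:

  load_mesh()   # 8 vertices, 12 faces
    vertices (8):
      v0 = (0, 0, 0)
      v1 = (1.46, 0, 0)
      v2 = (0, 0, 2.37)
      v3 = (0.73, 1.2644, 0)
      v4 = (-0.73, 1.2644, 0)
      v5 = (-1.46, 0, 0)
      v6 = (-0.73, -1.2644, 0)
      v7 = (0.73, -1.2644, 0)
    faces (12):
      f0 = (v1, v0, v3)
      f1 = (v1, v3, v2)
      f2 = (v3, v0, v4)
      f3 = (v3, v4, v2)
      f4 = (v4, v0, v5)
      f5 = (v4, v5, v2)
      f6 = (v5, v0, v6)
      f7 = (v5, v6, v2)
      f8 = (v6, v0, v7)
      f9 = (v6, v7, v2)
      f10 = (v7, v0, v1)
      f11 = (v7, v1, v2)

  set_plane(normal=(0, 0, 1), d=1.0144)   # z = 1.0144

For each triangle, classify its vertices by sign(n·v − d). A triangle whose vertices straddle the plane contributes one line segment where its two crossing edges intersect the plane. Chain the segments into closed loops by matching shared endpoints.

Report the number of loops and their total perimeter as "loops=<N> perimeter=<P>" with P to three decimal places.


Straddling triangles (6 of 12):
  (v1,v3,v2) [--+] → (0.417548, 0.723215, 1.0144)–(0.835095, 0, 1.0144)  len=0.8351
  (v3,v4,v2) [--+] → (-0.417548, 0.723215, 1.0144)–(0.417548, 0.723215, 1.0144)  len=0.8351
  (v4,v5,v2) [--+] → (-0.835095, 0, 1.0144)–(-0.417548, 0.723215, 1.0144)  len=0.8351
  (v5,v6,v2) [--+] → (-0.417548, -0.723215, 1.0144)–(-0.835095, 0, 1.0144)  len=0.8351
  (v6,v7,v2) [--+] → (0.417548, -0.723215, 1.0144)–(-0.417548, -0.723215, 1.0144)  len=0.8351
  (v7,v1,v2) [--+] → (0.835095, 0, 1.0144)–(0.417548, -0.723215, 1.0144)  len=0.8351

Chained into 1 loop(s):
  loop 1: 6 segments, perimeter = 5.0106
Total perimeter = 5.011

loops=1 perimeter=5.011


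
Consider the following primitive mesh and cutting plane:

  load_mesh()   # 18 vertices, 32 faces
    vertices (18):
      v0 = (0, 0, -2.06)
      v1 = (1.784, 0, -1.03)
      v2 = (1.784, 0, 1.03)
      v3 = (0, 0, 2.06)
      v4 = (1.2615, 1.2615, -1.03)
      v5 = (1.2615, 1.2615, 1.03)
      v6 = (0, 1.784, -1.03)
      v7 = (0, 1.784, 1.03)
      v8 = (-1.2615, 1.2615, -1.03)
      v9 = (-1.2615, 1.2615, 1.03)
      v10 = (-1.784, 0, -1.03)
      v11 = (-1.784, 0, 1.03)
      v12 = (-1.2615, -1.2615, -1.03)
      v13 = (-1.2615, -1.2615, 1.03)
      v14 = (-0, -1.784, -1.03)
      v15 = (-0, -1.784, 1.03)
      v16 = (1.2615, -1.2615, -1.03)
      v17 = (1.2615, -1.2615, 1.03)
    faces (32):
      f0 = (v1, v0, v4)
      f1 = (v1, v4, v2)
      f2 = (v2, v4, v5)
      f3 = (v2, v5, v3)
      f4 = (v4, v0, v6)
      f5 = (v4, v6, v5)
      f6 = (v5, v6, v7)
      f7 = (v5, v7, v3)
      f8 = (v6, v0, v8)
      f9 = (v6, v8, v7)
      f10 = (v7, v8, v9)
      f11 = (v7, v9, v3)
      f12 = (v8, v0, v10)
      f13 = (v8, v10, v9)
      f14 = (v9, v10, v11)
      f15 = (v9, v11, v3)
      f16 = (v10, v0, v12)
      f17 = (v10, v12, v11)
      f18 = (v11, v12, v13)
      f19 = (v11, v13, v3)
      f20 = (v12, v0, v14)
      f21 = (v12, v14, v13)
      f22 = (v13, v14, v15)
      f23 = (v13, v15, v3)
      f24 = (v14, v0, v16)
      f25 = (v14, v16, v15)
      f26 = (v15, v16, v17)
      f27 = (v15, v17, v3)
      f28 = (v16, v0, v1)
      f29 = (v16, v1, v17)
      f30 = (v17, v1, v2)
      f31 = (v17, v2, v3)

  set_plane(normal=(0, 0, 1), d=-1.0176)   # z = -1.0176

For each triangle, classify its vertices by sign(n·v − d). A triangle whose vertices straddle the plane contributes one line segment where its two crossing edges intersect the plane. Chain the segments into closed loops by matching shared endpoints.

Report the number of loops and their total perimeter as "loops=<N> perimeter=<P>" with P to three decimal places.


Straddling triangles (16 of 32):
  (v1,v4,v2) [--+] → (1.26465, 1.25391, -1.0176)–(1.784, 0, -1.0176)  len=1.3572
  (v2,v4,v5) [+-+] → (1.26465, 1.25391, -1.0176)–(1.2615, 1.2615, -1.0176)  len=0.0082
  (v4,v6,v5) [--+] → (0.0075935, 1.78085, -1.0176)–(1.2615, 1.2615, -1.0176)  len=1.3572
  (v5,v6,v7) [+-+] → (0.0075935, 1.78085, -1.0176)–(0, 1.784, -1.0176)  len=0.0082
  (v6,v8,v7) [--+] → (-1.25391, 1.26465, -1.0176)–(0, 1.784, -1.0176)  len=1.3572
  (v7,v8,v9) [+-+] → (-1.25391, 1.26465, -1.0176)–(-1.2615, 1.2615, -1.0176)  len=0.0082
  (v8,v10,v9) [--+] → (-1.78085, 0.0075935, -1.0176)–(-1.2615, 1.2615, -1.0176)  len=1.3572
  (v9,v10,v11) [+-+] → (-1.78085, 0.0075935, -1.0176)–(-1.784, 0, -1.0176)  len=0.0082
  (v10,v12,v11) [--+] → (-1.26465, -1.25391, -1.0176)–(-1.784, 0, -1.0176)  len=1.3572
  (v11,v12,v13) [+-+] → (-1.26465, -1.25391, -1.0176)–(-1.2615, -1.2615, -1.0176)  len=0.0082
  (v12,v14,v13) [--+] → (-0.0075935, -1.78085, -1.0176)–(-1.2615, -1.2615, -1.0176)  len=1.3572
  (v13,v14,v15) [+-+] → (-0.0075935, -1.78085, -1.0176)–(0, -1.784, -1.0176)  len=0.0082
  (v14,v16,v15) [--+] → (1.25391, -1.26465, -1.0176)–(0, -1.784, -1.0176)  len=1.3572
  (v15,v16,v17) [+-+] → (1.25391, -1.26465, -1.0176)–(1.2615, -1.2615, -1.0176)  len=0.0082
  (v16,v1,v17) [--+] → (1.78085, -0.0075935, -1.0176)–(1.2615, -1.2615, -1.0176)  len=1.3572
  (v17,v1,v2) [+-+] → (1.78085, -0.0075935, -1.0176)–(1.784, 0, -1.0176)  len=0.0082

Chained into 1 loop(s):
  loop 1: 16 segments, perimeter = 10.9234
Total perimeter = 10.923

loops=1 perimeter=10.923


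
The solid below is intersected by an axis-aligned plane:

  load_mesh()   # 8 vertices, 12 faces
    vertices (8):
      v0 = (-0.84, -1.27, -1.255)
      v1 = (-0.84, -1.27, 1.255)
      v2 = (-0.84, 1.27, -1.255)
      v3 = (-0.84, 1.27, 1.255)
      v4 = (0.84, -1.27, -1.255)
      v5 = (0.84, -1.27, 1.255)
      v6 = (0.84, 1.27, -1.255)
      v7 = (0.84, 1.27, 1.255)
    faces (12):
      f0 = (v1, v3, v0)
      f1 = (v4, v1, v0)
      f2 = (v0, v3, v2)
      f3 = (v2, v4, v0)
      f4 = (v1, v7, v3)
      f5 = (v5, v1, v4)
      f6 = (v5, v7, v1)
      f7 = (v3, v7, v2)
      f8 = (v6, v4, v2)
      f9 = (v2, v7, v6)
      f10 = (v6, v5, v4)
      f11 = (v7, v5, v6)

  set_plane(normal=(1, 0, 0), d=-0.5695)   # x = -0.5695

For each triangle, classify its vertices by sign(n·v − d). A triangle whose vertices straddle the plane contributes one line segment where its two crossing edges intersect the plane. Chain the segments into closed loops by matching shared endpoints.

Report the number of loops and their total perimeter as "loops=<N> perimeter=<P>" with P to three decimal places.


loops=1 perimeter=10.100

Straddling triangles (8 of 12):
  (v4,v1,v0) [+--] → (-0.5695, -1.27, 0.85086)–(-0.5695, -1.27, -1.255)  len=2.1059
  (v2,v4,v0) [-+-] → (-0.5695, 0.86103, -1.255)–(-0.5695, -1.27, -1.255)  len=2.1310
  (v1,v7,v3) [-+-] → (-0.5695, -0.86103, 1.255)–(-0.5695, 1.27, 1.255)  len=2.1310
  (v5,v1,v4) [+-+] → (-0.5695, -1.27, 1.255)–(-0.5695, -1.27, 0.85086)  len=0.4041
  (v5,v7,v1) [++-] → (-0.5695, -0.86103, 1.255)–(-0.5695, -1.27, 1.255)  len=0.4090
  (v3,v7,v2) [-+-] → (-0.5695, 1.27, 1.255)–(-0.5695, 1.27, -0.85086)  len=2.1059
  (v6,v4,v2) [++-] → (-0.5695, 0.86103, -1.255)–(-0.5695, 1.27, -1.255)  len=0.4090
  (v2,v7,v6) [-++] → (-0.5695, 1.27, -0.85086)–(-0.5695, 1.27, -1.255)  len=0.4041

Chained into 1 loop(s):
  loop 1: 8 segments, perimeter = 10.1000
Total perimeter = 10.100


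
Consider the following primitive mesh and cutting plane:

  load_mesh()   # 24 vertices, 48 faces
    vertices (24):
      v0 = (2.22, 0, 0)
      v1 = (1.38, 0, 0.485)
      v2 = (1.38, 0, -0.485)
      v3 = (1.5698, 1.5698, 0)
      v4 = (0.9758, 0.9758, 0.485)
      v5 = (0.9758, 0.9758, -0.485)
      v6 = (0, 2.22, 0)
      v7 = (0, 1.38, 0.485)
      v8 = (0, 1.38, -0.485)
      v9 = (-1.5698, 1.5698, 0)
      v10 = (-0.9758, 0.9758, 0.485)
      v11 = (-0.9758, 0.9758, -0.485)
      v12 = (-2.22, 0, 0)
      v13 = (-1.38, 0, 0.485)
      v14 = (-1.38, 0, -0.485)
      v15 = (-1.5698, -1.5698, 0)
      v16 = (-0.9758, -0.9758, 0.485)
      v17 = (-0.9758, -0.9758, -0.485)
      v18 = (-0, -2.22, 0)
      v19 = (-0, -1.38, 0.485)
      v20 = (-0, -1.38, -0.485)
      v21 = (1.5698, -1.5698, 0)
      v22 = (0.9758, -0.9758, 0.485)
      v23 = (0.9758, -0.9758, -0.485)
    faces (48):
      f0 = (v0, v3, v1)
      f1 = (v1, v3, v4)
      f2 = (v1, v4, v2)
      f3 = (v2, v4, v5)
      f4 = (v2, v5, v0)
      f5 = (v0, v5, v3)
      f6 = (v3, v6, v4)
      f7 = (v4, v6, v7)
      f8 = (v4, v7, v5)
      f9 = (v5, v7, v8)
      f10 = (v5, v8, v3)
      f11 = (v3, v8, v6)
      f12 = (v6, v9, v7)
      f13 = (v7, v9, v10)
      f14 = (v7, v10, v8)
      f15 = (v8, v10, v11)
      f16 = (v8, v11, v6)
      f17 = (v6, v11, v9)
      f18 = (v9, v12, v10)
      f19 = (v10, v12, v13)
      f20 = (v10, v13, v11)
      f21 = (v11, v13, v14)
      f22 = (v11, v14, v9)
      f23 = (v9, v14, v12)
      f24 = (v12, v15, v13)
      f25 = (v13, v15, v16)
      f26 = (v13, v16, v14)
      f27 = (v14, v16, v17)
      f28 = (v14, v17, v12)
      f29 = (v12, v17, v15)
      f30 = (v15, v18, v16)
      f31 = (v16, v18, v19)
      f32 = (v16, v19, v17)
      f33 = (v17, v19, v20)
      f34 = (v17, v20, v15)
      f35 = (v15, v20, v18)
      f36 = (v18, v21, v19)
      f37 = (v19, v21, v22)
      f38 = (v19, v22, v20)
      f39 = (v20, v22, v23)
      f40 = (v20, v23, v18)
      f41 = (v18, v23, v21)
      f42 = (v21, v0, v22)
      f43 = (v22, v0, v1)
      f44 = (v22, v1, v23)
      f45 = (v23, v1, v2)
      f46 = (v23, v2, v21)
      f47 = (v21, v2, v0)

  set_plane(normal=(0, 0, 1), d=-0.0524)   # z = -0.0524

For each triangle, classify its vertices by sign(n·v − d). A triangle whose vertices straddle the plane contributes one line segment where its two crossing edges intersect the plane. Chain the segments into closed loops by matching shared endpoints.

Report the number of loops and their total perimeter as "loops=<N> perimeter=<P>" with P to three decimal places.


loops=2 perimeter=21.487

Straddling triangles (32 of 48):
  (v1,v4,v2) [++-] → (1.19974, 0.435187, -0.0524)–(1.38, 0, -0.0524)  len=0.4710
  (v2,v4,v5) [-+-] → (1.19974, 0.435187, -0.0524)–(0.9758, 0.9758, -0.0524)  len=0.5852
  (v2,v5,v0) [--+] → (2.08558, 0.105427, -0.0524)–(2.12925, 0, -0.0524)  len=0.1141
  (v0,v5,v3) [+-+] → (2.08558, 0.105427, -0.0524)–(1.50562, 1.50562, -0.0524)  len=1.5156
  (v4,v7,v5) [++-] → (0.540613, 1.15606, -0.0524)–(0.9758, 0.9758, -0.0524)  len=0.4710
  (v5,v7,v8) [-+-] → (0.540613, 1.15606, -0.0524)–(0, 1.38, -0.0524)  len=0.5852
  (v5,v8,v3) [--+] → (1.4002, 1.54929, -0.0524)–(1.50562, 1.50562, -0.0524)  len=0.1141
  (v3,v8,v6) [+-+] → (1.4002, 1.54929, -0.0524)–(0, 2.12925, -0.0524)  len=1.5156
  (v7,v10,v8) [++-] → (-0.435187, 1.19974, -0.0524)–(0, 1.38, -0.0524)  len=0.4710
  (v8,v10,v11) [-+-] → (-0.435187, 1.19974, -0.0524)–(-0.9758, 0.9758, -0.0524)  len=0.5852
  (v8,v11,v6) [--+] → (-0.105427, 2.08558, -0.0524)–(0, 2.12925, -0.0524)  len=0.1141
  (v6,v11,v9) [+-+] → (-0.105427, 2.08558, -0.0524)–(-1.50562, 1.50562, -0.0524)  len=1.5156
  (v10,v13,v11) [++-] → (-1.15606, 0.540613, -0.0524)–(-0.9758, 0.9758, -0.0524)  len=0.4710
  (v11,v13,v14) [-+-] → (-1.15606, 0.540613, -0.0524)–(-1.38, 0, -0.0524)  len=0.5852
  (v11,v14,v9) [--+] → (-1.54929, 1.4002, -0.0524)–(-1.50562, 1.50562, -0.0524)  len=0.1141
  (v9,v14,v12) [+-+] → (-1.54929, 1.4002, -0.0524)–(-2.12925, 0, -0.0524)  len=1.5156
  (v13,v16,v14) [++-] → (-1.19974, -0.435187, -0.0524)–(-1.38, 0, -0.0524)  len=0.4710
  (v14,v16,v17) [-+-] → (-1.19974, -0.435187, -0.0524)–(-0.9758, -0.9758, -0.0524)  len=0.5852
  (v14,v17,v12) [--+] → (-2.08558, -0.105427, -0.0524)–(-2.12925, 0, -0.0524)  len=0.1141
  (v12,v17,v15) [+-+] → (-2.08558, -0.105427, -0.0524)–(-1.50562, -1.50562, -0.0524)  len=1.5156
  (v16,v19,v17) [++-] → (-0.540613, -1.15606, -0.0524)–(-0.9758, -0.9758, -0.0524)  len=0.4710
  (v17,v19,v20) [-+-] → (-0.540613, -1.15606, -0.0524)–(0, -1.38, -0.0524)  len=0.5852
  (v17,v20,v15) [--+] → (-1.4002, -1.54929, -0.0524)–(-1.50562, -1.50562, -0.0524)  len=0.1141
  (v15,v20,v18) [+-+] → (-1.4002, -1.54929, -0.0524)–(0, -2.12925, -0.0524)  len=1.5156
  (v19,v22,v20) [++-] → (0.435187, -1.19974, -0.0524)–(0, -1.38, -0.0524)  len=0.4710
  (v20,v22,v23) [-+-] → (0.435187, -1.19974, -0.0524)–(0.9758, -0.9758, -0.0524)  len=0.5852
  (v20,v23,v18) [--+] → (0.105427, -2.08558, -0.0524)–(0, -2.12925, -0.0524)  len=0.1141
  (v18,v23,v21) [+-+] → (0.105427, -2.08558, -0.0524)–(1.50562, -1.50562, -0.0524)  len=1.5156
  (v22,v1,v23) [++-] → (1.15606, -0.540613, -0.0524)–(0.9758, -0.9758, -0.0524)  len=0.4710
  (v23,v1,v2) [-+-] → (1.15606, -0.540613, -0.0524)–(1.38, 0, -0.0524)  len=0.5852
  (v23,v2,v21) [--+] → (1.54929, -1.4002, -0.0524)–(1.50562, -1.50562, -0.0524)  len=0.1141
  (v21,v2,v0) [+-+] → (1.54929, -1.4002, -0.0524)–(2.12925, 0, -0.0524)  len=1.5156

Chained into 2 loop(s):
  loop 1: 16 segments, perimeter = 8.4496
  loop 2: 16 segments, perimeter = 13.0373
Total perimeter = 21.487


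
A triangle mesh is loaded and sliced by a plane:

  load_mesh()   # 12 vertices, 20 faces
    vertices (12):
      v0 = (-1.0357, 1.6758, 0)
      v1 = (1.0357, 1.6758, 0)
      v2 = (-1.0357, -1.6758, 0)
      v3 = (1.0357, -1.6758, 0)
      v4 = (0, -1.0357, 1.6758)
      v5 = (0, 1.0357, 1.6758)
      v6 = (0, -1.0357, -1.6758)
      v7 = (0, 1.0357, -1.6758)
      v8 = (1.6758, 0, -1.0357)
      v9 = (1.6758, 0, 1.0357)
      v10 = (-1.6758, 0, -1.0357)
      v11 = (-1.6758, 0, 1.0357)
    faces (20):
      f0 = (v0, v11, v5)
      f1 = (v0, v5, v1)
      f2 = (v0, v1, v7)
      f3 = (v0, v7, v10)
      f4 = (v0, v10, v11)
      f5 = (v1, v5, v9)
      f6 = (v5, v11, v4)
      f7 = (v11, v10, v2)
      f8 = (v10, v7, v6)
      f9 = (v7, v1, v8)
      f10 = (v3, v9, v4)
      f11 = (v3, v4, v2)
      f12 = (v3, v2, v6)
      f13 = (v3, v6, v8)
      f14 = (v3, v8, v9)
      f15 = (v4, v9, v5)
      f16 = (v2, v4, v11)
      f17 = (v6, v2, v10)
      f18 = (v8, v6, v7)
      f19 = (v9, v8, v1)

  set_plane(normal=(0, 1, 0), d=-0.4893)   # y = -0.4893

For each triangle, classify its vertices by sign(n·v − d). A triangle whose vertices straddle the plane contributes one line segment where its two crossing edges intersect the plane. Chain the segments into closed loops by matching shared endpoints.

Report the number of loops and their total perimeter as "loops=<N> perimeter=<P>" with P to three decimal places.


loops=1 perimeter=10.140

Straddling triangles (10 of 20):
  (v5,v11,v4) [++-] → (-0.884095, -0.4893, 1.33811)–(0, -0.4893, 1.6758)  len=0.9464
  (v11,v10,v2) [++-] → (-1.4889, -0.4893, -0.733296)–(-1.4889, -0.4893, 0.733296)  len=1.4666
  (v10,v7,v6) [++-] → (0, -0.4893, -1.6758)–(-0.884095, -0.4893, -1.33811)  len=0.9464
  (v3,v9,v4) [-+-] → (1.4889, -0.4893, 0.733296)–(0.884095, -0.4893, 1.33811)  len=0.8553
  (v3,v6,v8) [--+] → (0.884095, -0.4893, -1.33811)–(1.4889, -0.4893, -0.733296)  len=0.8553
  (v3,v8,v9) [-++] → (1.4889, -0.4893, -0.733296)–(1.4889, -0.4893, 0.733296)  len=1.4666
  (v4,v9,v5) [-++] → (0.884095, -0.4893, 1.33811)–(0, -0.4893, 1.6758)  len=0.9464
  (v2,v4,v11) [--+] → (-0.884095, -0.4893, 1.33811)–(-1.4889, -0.4893, 0.733296)  len=0.8553
  (v6,v2,v10) [--+] → (-1.4889, -0.4893, -0.733296)–(-0.884095, -0.4893, -1.33811)  len=0.8553
  (v8,v6,v7) [+-+] → (0.884095, -0.4893, -1.33811)–(0, -0.4893, -1.6758)  len=0.9464

Chained into 1 loop(s):
  loop 1: 10 segments, perimeter = 10.1401
Total perimeter = 10.140


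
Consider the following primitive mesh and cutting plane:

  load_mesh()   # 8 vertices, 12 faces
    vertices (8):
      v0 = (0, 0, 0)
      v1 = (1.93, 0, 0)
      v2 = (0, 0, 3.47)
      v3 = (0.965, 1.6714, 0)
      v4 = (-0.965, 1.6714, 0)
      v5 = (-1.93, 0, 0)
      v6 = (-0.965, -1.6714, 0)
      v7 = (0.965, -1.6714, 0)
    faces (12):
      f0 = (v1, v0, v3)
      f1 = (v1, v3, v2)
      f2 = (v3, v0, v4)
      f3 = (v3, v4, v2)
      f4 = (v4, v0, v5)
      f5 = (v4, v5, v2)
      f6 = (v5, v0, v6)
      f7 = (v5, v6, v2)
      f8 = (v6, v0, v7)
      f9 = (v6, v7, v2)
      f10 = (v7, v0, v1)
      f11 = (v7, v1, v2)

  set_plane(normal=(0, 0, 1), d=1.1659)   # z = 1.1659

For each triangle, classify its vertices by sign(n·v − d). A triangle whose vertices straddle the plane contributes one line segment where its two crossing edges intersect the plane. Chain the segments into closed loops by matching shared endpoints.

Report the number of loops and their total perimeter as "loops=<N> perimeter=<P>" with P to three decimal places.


loops=1 perimeter=7.689

Straddling triangles (6 of 12):
  (v1,v3,v2) [--+] → (0.640766, 1.10982, 1.1659)–(1.28153, 0, 1.1659)  len=1.2815
  (v3,v4,v2) [--+] → (-0.640766, 1.10982, 1.1659)–(0.640766, 1.10982, 1.1659)  len=1.2815
  (v4,v5,v2) [--+] → (-1.28153, 0, 1.1659)–(-0.640766, 1.10982, 1.1659)  len=1.2815
  (v5,v6,v2) [--+] → (-0.640766, -1.10982, 1.1659)–(-1.28153, 0, 1.1659)  len=1.2815
  (v6,v7,v2) [--+] → (0.640766, -1.10982, 1.1659)–(-0.640766, -1.10982, 1.1659)  len=1.2815
  (v7,v1,v2) [--+] → (1.28153, 0, 1.1659)–(0.640766, -1.10982, 1.1659)  len=1.2815

Chained into 1 loop(s):
  loop 1: 6 segments, perimeter = 7.6891
Total perimeter = 7.689


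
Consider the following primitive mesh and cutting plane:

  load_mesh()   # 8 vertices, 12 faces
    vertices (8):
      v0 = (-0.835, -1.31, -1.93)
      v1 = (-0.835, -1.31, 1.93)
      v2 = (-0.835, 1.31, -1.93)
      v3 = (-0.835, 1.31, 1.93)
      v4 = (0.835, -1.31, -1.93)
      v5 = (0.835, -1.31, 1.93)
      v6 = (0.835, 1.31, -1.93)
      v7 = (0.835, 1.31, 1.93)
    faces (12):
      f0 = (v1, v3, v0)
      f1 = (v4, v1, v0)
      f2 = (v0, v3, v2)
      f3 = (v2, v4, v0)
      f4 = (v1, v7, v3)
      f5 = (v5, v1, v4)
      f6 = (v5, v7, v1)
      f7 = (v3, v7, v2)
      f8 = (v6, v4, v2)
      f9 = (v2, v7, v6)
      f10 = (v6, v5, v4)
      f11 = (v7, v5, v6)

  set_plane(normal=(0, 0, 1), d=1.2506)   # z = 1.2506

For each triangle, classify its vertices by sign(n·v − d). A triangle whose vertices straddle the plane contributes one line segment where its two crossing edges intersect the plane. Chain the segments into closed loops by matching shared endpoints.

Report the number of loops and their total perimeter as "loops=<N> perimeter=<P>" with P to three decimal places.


Straddling triangles (8 of 12):
  (v1,v3,v0) [++-] → (-0.835, 0.848853, 1.2506)–(-0.835, -1.31, 1.2506)  len=2.1589
  (v4,v1,v0) [-+-] → (-0.541063, -1.31, 1.2506)–(-0.835, -1.31, 1.2506)  len=0.2939
  (v0,v3,v2) [-+-] → (-0.835, 0.848853, 1.2506)–(-0.835, 1.31, 1.2506)  len=0.4611
  (v5,v1,v4) [++-] → (-0.541063, -1.31, 1.2506)–(0.835, -1.31, 1.2506)  len=1.3761
  (v3,v7,v2) [++-] → (0.541063, 1.31, 1.2506)–(-0.835, 1.31, 1.2506)  len=1.3761
  (v2,v7,v6) [-+-] → (0.541063, 1.31, 1.2506)–(0.835, 1.31, 1.2506)  len=0.2939
  (v6,v5,v4) [-+-] → (0.835, -0.848853, 1.2506)–(0.835, -1.31, 1.2506)  len=0.4611
  (v7,v5,v6) [++-] → (0.835, -0.848853, 1.2506)–(0.835, 1.31, 1.2506)  len=2.1589

Chained into 1 loop(s):
  loop 1: 8 segments, perimeter = 8.5800
Total perimeter = 8.580

loops=1 perimeter=8.580


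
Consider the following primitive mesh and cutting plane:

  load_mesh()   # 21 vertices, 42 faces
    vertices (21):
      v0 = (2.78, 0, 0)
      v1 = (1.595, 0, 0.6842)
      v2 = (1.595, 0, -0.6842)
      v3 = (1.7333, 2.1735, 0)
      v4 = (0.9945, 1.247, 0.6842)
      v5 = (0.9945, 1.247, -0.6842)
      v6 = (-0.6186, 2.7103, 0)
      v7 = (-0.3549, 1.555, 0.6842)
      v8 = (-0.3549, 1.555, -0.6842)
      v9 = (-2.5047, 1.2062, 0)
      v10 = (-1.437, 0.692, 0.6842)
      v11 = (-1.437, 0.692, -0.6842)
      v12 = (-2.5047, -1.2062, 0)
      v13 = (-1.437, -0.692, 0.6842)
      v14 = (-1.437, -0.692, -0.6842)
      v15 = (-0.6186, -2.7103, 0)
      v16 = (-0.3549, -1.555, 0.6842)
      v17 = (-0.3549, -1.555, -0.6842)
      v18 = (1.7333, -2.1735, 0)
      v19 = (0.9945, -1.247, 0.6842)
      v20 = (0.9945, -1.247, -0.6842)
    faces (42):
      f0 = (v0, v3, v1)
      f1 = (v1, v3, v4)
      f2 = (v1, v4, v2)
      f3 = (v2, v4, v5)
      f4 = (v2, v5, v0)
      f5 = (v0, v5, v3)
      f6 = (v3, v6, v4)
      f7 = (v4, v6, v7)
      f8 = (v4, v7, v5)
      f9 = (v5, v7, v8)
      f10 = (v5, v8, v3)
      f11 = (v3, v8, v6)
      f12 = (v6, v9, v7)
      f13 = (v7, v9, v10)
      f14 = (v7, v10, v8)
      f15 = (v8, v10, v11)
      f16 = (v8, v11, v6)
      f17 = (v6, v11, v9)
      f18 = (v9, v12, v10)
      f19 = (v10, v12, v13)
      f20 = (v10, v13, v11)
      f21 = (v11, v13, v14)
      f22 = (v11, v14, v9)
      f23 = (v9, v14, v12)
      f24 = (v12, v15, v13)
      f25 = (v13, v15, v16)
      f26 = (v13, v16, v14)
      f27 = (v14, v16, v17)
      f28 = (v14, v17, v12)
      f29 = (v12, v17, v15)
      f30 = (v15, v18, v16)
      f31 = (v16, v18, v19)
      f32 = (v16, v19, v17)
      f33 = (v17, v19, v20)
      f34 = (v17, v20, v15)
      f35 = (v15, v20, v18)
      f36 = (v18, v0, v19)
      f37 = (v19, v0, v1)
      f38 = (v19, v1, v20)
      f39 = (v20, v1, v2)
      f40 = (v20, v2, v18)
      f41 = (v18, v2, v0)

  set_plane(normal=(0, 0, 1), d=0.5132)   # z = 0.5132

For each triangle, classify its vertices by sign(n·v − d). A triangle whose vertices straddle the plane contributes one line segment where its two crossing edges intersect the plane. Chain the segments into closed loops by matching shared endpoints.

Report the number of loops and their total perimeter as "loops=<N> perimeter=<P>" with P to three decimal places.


loops=2 perimeter=21.176

Straddling triangles (28 of 42):
  (v0,v3,v1) [--+] → (1.62956, 0.543216, 0.5132)–(1.89116, 0, 0.5132)  len=0.6029
  (v1,v3,v4) [+-+] → (1.62956, 0.543216, 0.5132)–(1.17915, 1.47856, 0.5132)  len=1.0381
  (v1,v4,v2) [++-] → (1.06954, 1.09117, 0.5132)–(1.595, 0, 0.5132)  len=1.2111
  (v2,v4,v5) [-+-] → (1.06954, 1.09117, 0.5132)–(0.9945, 1.247, 0.5132)  len=0.1730
  (v3,v6,v4) [--+] → (0.591343, 1.61272, 0.5132)–(1.17915, 1.47856, 0.5132)  len=0.6029
  (v4,v6,v7) [+-+] → (0.591343, 1.61272, 0.5132)–(-0.420806, 1.84374, 0.5132)  len=1.0382
  (v4,v7,v5) [++-] → (-0.186274, 1.51651, 0.5132)–(0.9945, 1.247, 0.5132)  len=1.2111
  (v5,v7,v8) [-+-] → (-0.186274, 1.51651, 0.5132)–(-0.3549, 1.555, 0.5132)  len=0.1730
  (v6,v9,v7) [--+] → (-0.892193, 1.46783, 0.5132)–(-0.420806, 1.84374, 0.5132)  len=0.6029
  (v7,v9,v10) [+-+] → (-0.892193, 1.46783, 0.5132)–(-1.70385, 0.820512, 0.5132)  len=1.0382
  (v7,v10,v8) [++-] → (-1.30178, 0.799843, 0.5132)–(-0.3549, 1.555, 0.5132)  len=1.2111
  (v8,v10,v11) [-+-] → (-1.30178, 0.799843, 0.5132)–(-1.437, 0.692, 0.5132)  len=0.1730
  (v9,v12,v10) [--+] → (-1.70385, 0.217589, 0.5132)–(-1.70385, 0.820512, 0.5132)  len=0.6029
  (v10,v12,v13) [+-+] → (-1.70385, 0.217589, 0.5132)–(-1.70385, -0.820512, 0.5132)  len=1.0381
  (v10,v13,v11) [++-] → (-1.437, -0.519051, 0.5132)–(-1.437, 0.692, 0.5132)  len=1.2111
  (v11,v13,v14) [-+-] → (-1.437, -0.519051, 0.5132)–(-1.437, -0.692, 0.5132)  len=0.1729
  (v12,v15,v13) [--+] → (-1.23246, -1.19643, 0.5132)–(-1.70385, -0.820512, 0.5132)  len=0.6029
  (v13,v15,v16) [+-+] → (-1.23246, -1.19643, 0.5132)–(-0.420806, -1.84374, 0.5132)  len=1.0382
  (v13,v16,v14) [++-] → (-0.490123, -1.44716, 0.5132)–(-1.437, -0.692, 0.5132)  len=1.2111
  (v14,v16,v17) [-+-] → (-0.490123, -1.44716, 0.5132)–(-0.3549, -1.555, 0.5132)  len=0.1730
  (v15,v18,v16) [--+] → (0.166997, -1.70958, 0.5132)–(-0.420806, -1.84374, 0.5132)  len=0.6029
  (v16,v18,v19) [+-+] → (0.166997, -1.70958, 0.5132)–(1.17915, -1.47856, 0.5132)  len=1.0382
  (v16,v19,v17) [++-] → (0.825874, -1.28549, 0.5132)–(-0.3549, -1.555, 0.5132)  len=1.2111
  (v17,v19,v20) [-+-] → (0.825874, -1.28549, 0.5132)–(0.9945, -1.247, 0.5132)  len=0.1730
  (v18,v0,v19) [--+] → (1.44074, -0.935341, 0.5132)–(1.17915, -1.47856, 0.5132)  len=0.6029
  (v19,v0,v1) [+-+] → (1.44074, -0.935341, 0.5132)–(1.89116, 0, 0.5132)  len=1.0381
  (v19,v1,v20) [++-] → (1.51996, -0.155829, 0.5132)–(0.9945, -1.247, 0.5132)  len=1.2111
  (v20,v1,v2) [-+-] → (1.51996, -0.155829, 0.5132)–(1.595, 0, 0.5132)  len=0.1730

Chained into 2 loop(s):
  loop 1: 14 segments, perimeter = 11.4875
  loop 2: 14 segments, perimeter = 9.6885
Total perimeter = 21.176


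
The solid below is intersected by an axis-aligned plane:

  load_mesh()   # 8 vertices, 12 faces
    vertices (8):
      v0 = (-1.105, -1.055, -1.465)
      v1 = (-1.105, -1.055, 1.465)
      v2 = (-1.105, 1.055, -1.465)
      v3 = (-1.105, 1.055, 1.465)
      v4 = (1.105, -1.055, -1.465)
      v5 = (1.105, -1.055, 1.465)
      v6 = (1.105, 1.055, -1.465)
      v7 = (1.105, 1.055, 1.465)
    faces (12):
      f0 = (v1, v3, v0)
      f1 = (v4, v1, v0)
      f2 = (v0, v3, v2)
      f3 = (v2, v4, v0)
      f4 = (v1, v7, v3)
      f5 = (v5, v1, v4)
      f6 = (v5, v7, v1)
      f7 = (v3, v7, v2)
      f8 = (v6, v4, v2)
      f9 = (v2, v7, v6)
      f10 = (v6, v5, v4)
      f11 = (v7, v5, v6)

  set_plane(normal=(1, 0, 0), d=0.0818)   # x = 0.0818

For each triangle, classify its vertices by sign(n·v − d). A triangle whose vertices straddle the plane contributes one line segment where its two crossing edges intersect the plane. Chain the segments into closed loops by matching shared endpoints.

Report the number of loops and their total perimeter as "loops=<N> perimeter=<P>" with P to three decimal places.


Straddling triangles (8 of 12):
  (v4,v1,v0) [+--] → (0.0818, -1.055, -0.10845)–(0.0818, -1.055, -1.465)  len=1.3566
  (v2,v4,v0) [-+-] → (0.0818, -0.0780986, -1.465)–(0.0818, -1.055, -1.465)  len=0.9769
  (v1,v7,v3) [-+-] → (0.0818, 0.0780986, 1.465)–(0.0818, 1.055, 1.465)  len=0.9769
  (v5,v1,v4) [+-+] → (0.0818, -1.055, 1.465)–(0.0818, -1.055, -0.10845)  len=1.5734
  (v5,v7,v1) [++-] → (0.0818, 0.0780986, 1.465)–(0.0818, -1.055, 1.465)  len=1.1331
  (v3,v7,v2) [-+-] → (0.0818, 1.055, 1.465)–(0.0818, 1.055, 0.10845)  len=1.3566
  (v6,v4,v2) [++-] → (0.0818, -0.0780986, -1.465)–(0.0818, 1.055, -1.465)  len=1.1331
  (v2,v7,v6) [-++] → (0.0818, 1.055, 0.10845)–(0.0818, 1.055, -1.465)  len=1.5734

Chained into 1 loop(s):
  loop 1: 8 segments, perimeter = 10.0800
Total perimeter = 10.080

loops=1 perimeter=10.080


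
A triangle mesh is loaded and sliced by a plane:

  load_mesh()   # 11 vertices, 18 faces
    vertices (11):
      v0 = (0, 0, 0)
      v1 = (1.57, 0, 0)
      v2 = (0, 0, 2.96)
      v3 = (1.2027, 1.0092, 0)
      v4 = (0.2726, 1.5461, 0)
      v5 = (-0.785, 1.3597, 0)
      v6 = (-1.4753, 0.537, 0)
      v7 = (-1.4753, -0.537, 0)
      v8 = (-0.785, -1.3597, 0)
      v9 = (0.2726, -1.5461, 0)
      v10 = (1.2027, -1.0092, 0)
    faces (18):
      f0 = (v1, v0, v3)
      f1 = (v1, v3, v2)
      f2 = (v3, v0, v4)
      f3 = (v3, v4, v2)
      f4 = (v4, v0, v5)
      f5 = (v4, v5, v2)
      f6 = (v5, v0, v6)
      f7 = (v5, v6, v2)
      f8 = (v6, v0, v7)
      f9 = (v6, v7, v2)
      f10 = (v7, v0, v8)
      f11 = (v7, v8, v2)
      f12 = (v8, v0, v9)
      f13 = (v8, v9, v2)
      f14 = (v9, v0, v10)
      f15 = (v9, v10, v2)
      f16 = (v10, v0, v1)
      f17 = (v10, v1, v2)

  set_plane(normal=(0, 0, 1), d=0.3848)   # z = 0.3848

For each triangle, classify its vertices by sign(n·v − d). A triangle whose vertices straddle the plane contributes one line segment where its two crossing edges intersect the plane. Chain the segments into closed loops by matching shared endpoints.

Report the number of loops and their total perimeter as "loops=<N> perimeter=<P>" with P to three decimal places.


Straddling triangles (9 of 18):
  (v1,v3,v2) [--+] → (1.04635, 0.878004, 0.3848)–(1.3659, 0, 0.3848)  len=0.9343
  (v3,v4,v2) [--+] → (0.237162, 1.34511, 0.3848)–(1.04635, 0.878004, 0.3848)  len=0.9343
  (v4,v5,v2) [--+] → (-0.68295, 1.18294, 0.3848)–(0.237162, 1.34511, 0.3848)  len=0.9343
  (v5,v6,v2) [--+] → (-1.28351, 0.46719, 0.3848)–(-0.68295, 1.18294, 0.3848)  len=0.9343
  (v6,v7,v2) [--+] → (-1.28351, -0.46719, 0.3848)–(-1.28351, 0.46719, 0.3848)  len=0.9344
  (v7,v8,v2) [--+] → (-0.68295, -1.18294, 0.3848)–(-1.28351, -0.46719, 0.3848)  len=0.9343
  (v8,v9,v2) [--+] → (0.237162, -1.34511, 0.3848)–(-0.68295, -1.18294, 0.3848)  len=0.9343
  (v9,v10,v2) [--+] → (1.04635, -0.878004, 0.3848)–(0.237162, -1.34511, 0.3848)  len=0.9343
  (v10,v1,v2) [--+] → (1.3659, 0, 0.3848)–(1.04635, -0.878004, 0.3848)  len=0.9343

Chained into 1 loop(s):
  loop 1: 9 segments, perimeter = 8.4090
Total perimeter = 8.409

loops=1 perimeter=8.409
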